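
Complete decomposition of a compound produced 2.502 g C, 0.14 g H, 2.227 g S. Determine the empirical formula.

C3H2S

n(C) = 2.502/12.01 = 0.2083, n(H) = 0.14/1.008 = 0.1389, n(S) = 2.227/32.07 = 0.06944
Divide by the smallest (0.06944 mol S): C 3.000, H 2.000, S 1.000
Ratio ≈ 3:2:1, so the empirical formula is C3H2S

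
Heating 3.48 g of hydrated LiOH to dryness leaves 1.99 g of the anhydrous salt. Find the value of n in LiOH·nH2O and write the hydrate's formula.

LiOH·H2O

Mass of water lost = 3.48 − 1.99 = 1.49 g → 1.49 / 18.02 = 0.08269 mol H2O
Molar mass of LiOH = 23.95 g/mol → mol LiOH = 1.99 / 23.95 = 0.0831
n = 0.08269 / 0.0831 = 1.00 ≈ 1 → LiOH·H2O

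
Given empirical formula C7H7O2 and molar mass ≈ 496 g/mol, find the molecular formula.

C28H28O8

Empirical-formula mass = 123.13 g/mol
n = 496 / 123.13 = 4.03 ≈ 4
Molecular formula = (C7H7O2)4 = C28H28O8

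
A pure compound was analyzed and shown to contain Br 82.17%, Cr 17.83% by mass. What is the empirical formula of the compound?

Assume 100 g: 82.17 g Br, 17.83 g Cr.
n(Br) = 82.17/79.90 = 1.028, n(Cr) = 17.83/52.00 = 0.3429
Ratios (÷ 0.3429): Br 2.999, Cr 1.000
→ Br3Cr

Br3Cr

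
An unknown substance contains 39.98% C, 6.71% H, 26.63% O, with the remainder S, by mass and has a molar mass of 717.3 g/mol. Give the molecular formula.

C24H48O12S6

Assume 100 g: 39.98 g C, 6.71 g H, 26.63 g O, 26.68 g S.
C: 39.98 g ÷ 12.01 g/mol = 3.329 mol
H: 6.71 g ÷ 1.008 g/mol = 6.657 mol
O: 26.63 g ÷ 16.00 g/mol = 1.664 mol
S: 26.68 g ÷ 32.07 g/mol = 0.8319 mol
Divide by the smallest (0.8319 mol S): C 4.001, H 8.002, O 2.001, S 1.000
Ratio ≈ 4:8:2:1, so the empirical formula is C4H8O2S
Empirical-formula mass = 120.17 g/mol
n = 717.3 / 120.17 = 5.97 ≈ 6
Molecular formula = (C4H8O2S)×6 = C24H48O12S6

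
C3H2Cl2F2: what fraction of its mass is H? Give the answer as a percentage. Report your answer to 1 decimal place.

1.4%

Molar mass = 3(12.01) + 2(1.008) + 2(35.45) + 2(19.00) = 146.946 g/mol
Mass of H per mole = 2 × 1.008 = 2.016 g
% H = 2.016 / 146.946 × 100 = 1.4%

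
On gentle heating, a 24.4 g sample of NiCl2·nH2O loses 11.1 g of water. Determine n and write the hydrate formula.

Mass of anhydrous NiCl2 = 24.4 − 11.1 = 13.3 g
mol H2O = 11.1 / 18.02 = 0.616
Molar mass of NiCl2 = 129.59 g/mol → mol NiCl2 = 13.3 / 129.59 = 0.1026
n = 0.616 / 0.1026 = 6.00 ≈ 6 → NiCl2·6H2O

NiCl2·6H2O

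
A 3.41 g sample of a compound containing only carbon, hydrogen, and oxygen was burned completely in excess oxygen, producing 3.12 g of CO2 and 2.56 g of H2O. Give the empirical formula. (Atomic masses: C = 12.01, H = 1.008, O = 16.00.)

CH4O2

mol C = 3.12 / 44.01 = 0.07089; mass C = 0.07089 × 12.01 = 0.8514 g
mol H = 2 × (2.56 / 18.02) = 0.2841; mass H = 0.2841 × 1.008 = 0.2864 g
mass O = 3.41 − (1.138) = 2.272 g → mol O = 0.1420
Ratios (÷ 0.07089): C 1.000, H 4.008, O 2.003
Ratio ≈ 1:4:2, so the empirical formula is CH4O2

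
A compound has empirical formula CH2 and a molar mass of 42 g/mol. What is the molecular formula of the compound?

Empirical-formula mass = 14.03 g/mol
n = 42 / 14.03 = 2.99 ≈ 3
Molecular formula = (CH2)3 = C3H6

C3H6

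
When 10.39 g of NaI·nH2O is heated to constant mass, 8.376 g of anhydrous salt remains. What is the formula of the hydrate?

NaI·2H2O

Mass of water lost = 10.39 − 8.376 = 2.014 g → 2.014 / 18.02 = 0.1118 mol H2O
Molar mass of NaI = 149.89 g/mol → mol NaI = 8.376 / 149.89 = 0.05588
n = 0.1118 / 0.05588 = 2.00 ≈ 2 → NaI·2H2O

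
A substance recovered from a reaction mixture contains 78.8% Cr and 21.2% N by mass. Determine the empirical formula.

CrN

Assume 100 g: 78.8 g Cr, 21.2 g N.
Cr: 78.8 g ÷ 52.00 g/mol = 1.515 mol
N: 21.2 g ÷ 14.01 g/mol = 1.513 mol
Smallest is N at 1.513 mol; normalising gives Cr 1.001, N 1.000
→ CrN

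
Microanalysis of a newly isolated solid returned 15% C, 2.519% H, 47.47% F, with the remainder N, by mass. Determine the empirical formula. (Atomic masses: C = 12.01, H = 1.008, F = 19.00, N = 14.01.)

Assume 100 g: 15 g C, 2.519 g H, 47.47 g F, 35.011 g N.
Moles — C: 15 / 12.01 = 1.249 mol; H: 2.519 / 1.008 = 2.499 mol; F: 47.47 / 19.00 = 2.498 mol; N: 35.011 / 14.01 = 2.499 mol
Ratios (÷ 1.249): C 1.000, H 2.001, F 2.000, N 2.001
Ratio ≈ 1:2:2:2, so the empirical formula is CH2F2N2

CH2F2N2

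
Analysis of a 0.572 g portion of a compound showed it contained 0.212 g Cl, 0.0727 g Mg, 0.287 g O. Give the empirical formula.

Cl2MgO6

Moles — Cl: 0.212 / 35.45 = 0.00598 mol; Mg: 0.0727 / 24.31 = 0.002991 mol; O: 0.287 / 16.00 = 0.01794 mol
Divide by the smallest (0.002991 mol Mg): Cl 2.000, Mg 1.000, O 5.998
→ Cl2MgO6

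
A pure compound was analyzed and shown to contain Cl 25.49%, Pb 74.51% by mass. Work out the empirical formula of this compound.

Cl2Pb

Assume 100 g: 25.49 g Cl, 74.51 g Pb.
Moles — Cl: 25.49 / 35.45 = 0.719 mol; Pb: 74.51 / 207.2 = 0.3596 mol
Smallest is Pb at 0.3596 mol; normalising gives Cl 2.000, Pb 1.000
→ Cl2Pb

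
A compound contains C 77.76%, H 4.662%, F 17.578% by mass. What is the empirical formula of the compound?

Assume 100 g: 77.76 g C, 4.662 g H, 17.578 g F.
C: 77.76 g ÷ 12.01 g/mol = 6.475 mol
H: 4.662 g ÷ 1.008 g/mol = 4.625 mol
F: 17.578 g ÷ 19.00 g/mol = 0.9252 mol
Ratios (÷ 0.9252): C 6.998, H 4.999, F 1.000
≈ 7:5:1 → C7H5F

C7H5F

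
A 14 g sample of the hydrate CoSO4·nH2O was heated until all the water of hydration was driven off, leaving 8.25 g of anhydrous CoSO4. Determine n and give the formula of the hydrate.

Mass of water lost = 14 − 8.25 = 5.75 g → 5.75 / 18.02 = 0.3191 mol H2O
Molar mass of CoSO4 = 155.00 g/mol → mol CoSO4 = 8.25 / 155.00 = 0.05323
n = 0.3191 / 0.05323 = 6.00 ≈ 6 → CoSO4·6H2O

CoSO4·6H2O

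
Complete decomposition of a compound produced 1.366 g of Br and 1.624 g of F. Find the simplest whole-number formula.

BrF5

n(Br) = 1.366/79.90 = 0.0171, n(F) = 1.624/19.00 = 0.08547
Smallest is Br at 0.0171 mol; normalising gives Br 1.000, F 5.000
≈ 1:5 → BrF5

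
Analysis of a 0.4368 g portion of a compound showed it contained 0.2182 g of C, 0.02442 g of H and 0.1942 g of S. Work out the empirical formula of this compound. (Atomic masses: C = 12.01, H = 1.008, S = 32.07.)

C3H4S

Moles — C: 0.2182 / 12.01 = 0.01817 mol; H: 0.02442 / 1.008 = 0.02423 mol; S: 0.1942 / 32.07 = 0.006056 mol
Ratios (÷ 0.006056): C 3.000, H 4.001, S 1.000
≈ 3:4:1 → C3H4S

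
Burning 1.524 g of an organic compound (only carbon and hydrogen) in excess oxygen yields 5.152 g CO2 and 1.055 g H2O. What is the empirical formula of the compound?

CH

mol C = 5.152 / 44.01 = 0.1171; mass C = 0.1171 × 12.01 = 1.406 g
mol H = 2 × (1.055 / 18.02) = 0.1171; mass H = 0.1171 × 1.008 = 0.1180 g
Smallest is C at 0.1171 mol; normalising gives C 1.000, H 1.000
→ CH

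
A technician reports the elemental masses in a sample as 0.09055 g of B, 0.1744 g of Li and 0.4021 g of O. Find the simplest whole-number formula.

Moles — B: 0.09055 / 10.81 = 0.008377 mol; Li: 0.1744 / 6.94 = 0.02513 mol; O: 0.4021 / 16.00 = 0.02513 mol
Smallest is B at 0.008377 mol; normalising gives B 1.000, Li 3.000, O 3.000
→ BLi3O3

BLi3O3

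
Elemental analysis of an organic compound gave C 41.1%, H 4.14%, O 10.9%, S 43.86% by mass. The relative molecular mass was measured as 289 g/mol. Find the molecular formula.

C10H12O2S4

Assume 100 g: 41.1 g C, 4.14 g H, 10.9 g O, 43.86 g S.
n(C) = 41.1/12.01 = 3.422, n(H) = 4.14/1.008 = 4.107, n(O) = 10.9/16.00 = 0.6813, n(S) = 43.86/32.07 = 1.368
Ratios (÷ 0.6813): C 5.023, H 6.029, O 1.000, S 2.008
→ C5H6OS2
Empirical-formula mass = 146.24 g/mol
n = 289 / 146.24 = 1.98 ≈ 2
Molecular formula = (C5H6OS2)×2 = C10H12O2S4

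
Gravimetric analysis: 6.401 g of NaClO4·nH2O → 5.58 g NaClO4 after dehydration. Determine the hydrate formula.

Mass of water lost = 6.401 − 5.58 = 0.821 g → 0.821 / 18.02 = 0.04556 mol H2O
Molar mass of NaClO4 = 122.44 g/mol → mol NaClO4 = 5.58 / 122.44 = 0.04557
n = 0.04556 / 0.04557 = 1.00 ≈ 1 → NaClO4·H2O

NaClO4·H2O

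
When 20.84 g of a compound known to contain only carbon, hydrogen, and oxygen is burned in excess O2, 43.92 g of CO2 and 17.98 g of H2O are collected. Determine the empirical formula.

C7H14O3

mol C = 43.92 / 44.01 = 0.9980; mass C = 0.9980 × 12.01 = 11.99 g
mol H = 2 × (17.98 / 18.02) = 1.996; mass H = 1.996 × 1.008 = 2.012 g
mass O = 20.84 − (14.00) = 6.843 g → mol O = 0.4277
Ratios (÷ 0.4277): C 2.333, H 4.666, O 1.000
×3: C 7.00, H 14.00, O 3.00 → C7H14O3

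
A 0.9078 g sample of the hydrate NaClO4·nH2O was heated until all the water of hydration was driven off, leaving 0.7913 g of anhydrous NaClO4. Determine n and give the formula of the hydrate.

Mass of water lost = 0.9078 − 0.7913 = 0.1165 g → 0.1165 / 18.02 = 0.006465 mol H2O
Molar mass of NaClO4 = 122.44 g/mol → mol NaClO4 = 0.7913 / 122.44 = 0.006463
n = 0.006465 / 0.006463 = 1.00 ≈ 1 → NaClO4·H2O

NaClO4·H2O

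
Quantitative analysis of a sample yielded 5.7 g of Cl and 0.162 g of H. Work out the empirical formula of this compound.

Cl: 5.7 g ÷ 35.45 g/mol = 0.1608 mol
H: 0.162 g ÷ 1.008 g/mol = 0.1607 mol
Divide by the smallest (0.1607 mol H): Cl 1.000, H 1.000
→ ClH

ClH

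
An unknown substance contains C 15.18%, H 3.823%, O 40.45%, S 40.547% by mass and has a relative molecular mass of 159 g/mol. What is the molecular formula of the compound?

C2H6O4S2

Assume 100 g: 15.18 g C, 3.823 g H, 40.45 g O, 40.547 g S.
n(C) = 15.18/12.01 = 1.264, n(H) = 3.823/1.008 = 3.793, n(O) = 40.45/16.00 = 2.528, n(S) = 40.547/32.07 = 1.264
Divide by the smallest (1.264 mol C): C 1.000, H 3.001, O 2.000, S 1.000
≈ 1:3:2:1 → CH3O2S
Empirical-formula mass = 79.10 g/mol
n = 159 / 79.10 = 2.01 ≈ 2
Molecular formula = (CH3O2S)×2 = C2H6O4S2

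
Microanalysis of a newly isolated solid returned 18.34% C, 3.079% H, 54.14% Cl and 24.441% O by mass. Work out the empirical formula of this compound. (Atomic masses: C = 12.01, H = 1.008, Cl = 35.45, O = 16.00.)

CH2ClO

Assume 100 g: 18.34 g C, 3.079 g H, 54.14 g Cl, 24.441 g O.
n(C) = 18.34/12.01 = 1.527, n(H) = 3.079/1.008 = 3.055, n(Cl) = 54.14/35.45 = 1.527, n(O) = 24.441/16.00 = 1.528
Ratios (÷ 1.527): C 1.000, H 2.000, Cl 1.000, O 1.000
≈ 1:2:1:1 → CH2ClO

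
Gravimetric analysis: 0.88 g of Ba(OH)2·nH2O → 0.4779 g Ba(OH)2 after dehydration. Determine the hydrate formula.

Mass of water lost = 0.88 − 0.4779 = 0.4021 g → 0.4021 / 18.02 = 0.02231 mol H2O
Molar mass of Ba(OH)2 = 171.35 g/mol → mol Ba(OH)2 = 0.4779 / 171.35 = 0.002789
n = 0.02231 / 0.002789 = 8.00 ≈ 8 → Ba(OH)2·8H2O

Ba(OH)2·8H2O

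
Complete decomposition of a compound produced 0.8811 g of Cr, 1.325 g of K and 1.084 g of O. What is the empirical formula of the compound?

Cr: 0.8811 g ÷ 52.00 g/mol = 0.01694 mol
K: 1.325 g ÷ 39.10 g/mol = 0.03389 mol
O: 1.084 g ÷ 16.00 g/mol = 0.06775 mol
Divide by the smallest (0.01694 mol Cr): Cr 1.000, K 2.000, O 3.998
≈ 1:2:4 → CrK2O4

CrK2O4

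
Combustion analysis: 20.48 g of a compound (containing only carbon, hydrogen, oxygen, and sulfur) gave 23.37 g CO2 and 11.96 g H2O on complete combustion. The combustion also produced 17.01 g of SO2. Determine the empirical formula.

mol C = 23.37 / 44.01 = 0.5310; mass C = 0.5310 × 12.01 = 6.377 g
mol H = 2 × (11.96 / 18.02) = 1.327; mass H = 1.327 × 1.008 = 1.338 g
mol S = 17.01 / 64.07 = 0.2655; mass S = 8.514 g
mass O = 20.48 − (16.23) = 4.250 g → mol O = 0.2656
Smallest is S at 0.2655 mol; normalising gives C 2.000, H 5.000, O 1.001, S 1.000
Ratio ≈ 2:5:1:1, so the empirical formula is C2H5OS

C2H5OS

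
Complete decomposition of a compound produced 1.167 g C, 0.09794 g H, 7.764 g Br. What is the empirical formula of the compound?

Moles — C: 1.167 / 12.01 = 0.09717 mol; H: 0.09794 / 1.008 = 0.09716 mol; Br: 7.764 / 79.90 = 0.09717 mol
Smallest is H at 0.09716 mol; normalising gives C 1.000, H 1.000, Br 1.000
→ CHBr

CHBr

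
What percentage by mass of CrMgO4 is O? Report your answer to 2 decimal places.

Molar mass = 1(52.00) + 1(24.31) + 4(16.00) = 140.310 g/mol
Mass of O per mole = 4 × 16.00 = 64.000 g
% O = 64.000 / 140.310 × 100 = 45.61%

45.61%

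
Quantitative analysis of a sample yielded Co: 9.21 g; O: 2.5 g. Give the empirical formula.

CoO

Co: 9.21 g ÷ 58.93 g/mol = 0.1563 mol
O: 2.5 g ÷ 16.00 g/mol = 0.1562 mol
Divide by the smallest (0.1562 mol O): Co 1.000, O 1.000
≈ 1:1 → CoO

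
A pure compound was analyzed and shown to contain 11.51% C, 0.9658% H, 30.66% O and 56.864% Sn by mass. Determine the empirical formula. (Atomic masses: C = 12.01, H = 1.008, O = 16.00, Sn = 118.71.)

Assume 100 g: 11.51 g C, 0.9658 g H, 30.66 g O, 56.864 g Sn.
Moles — C: 11.51 / 12.01 = 0.9584 mol; H: 0.9658 / 1.008 = 0.9581 mol; O: 30.66 / 16.00 = 1.916 mol; Sn: 56.864 / 118.71 = 0.479 mol
Divide by the smallest (0.479 mol Sn): C 2.001, H 2.000, O 4.000, Sn 1.000
Ratio ≈ 2:2:4:1, so the empirical formula is C2H2O4Sn

C2H2O4Sn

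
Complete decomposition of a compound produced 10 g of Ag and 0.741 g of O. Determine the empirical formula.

n(Ag) = 10/107.87 = 0.0927, n(O) = 0.741/16.00 = 0.04631
Divide by the smallest (0.04631 mol O): Ag 2.002, O 1.000
Ratio ≈ 2:1, so the empirical formula is Ag2O

Ag2O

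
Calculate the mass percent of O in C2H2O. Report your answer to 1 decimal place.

Molar mass = 2(12.01) + 2(1.008) + 1(16.00) = 42.036 g/mol
Mass of O per mole = 1 × 16.00 = 16.000 g
% O = 16.000 / 42.036 × 100 = 38.1%

38.1%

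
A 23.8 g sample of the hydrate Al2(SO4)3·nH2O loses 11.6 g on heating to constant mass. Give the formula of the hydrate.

Mass of anhydrous Al2(SO4)3 = 23.8 − 11.6 = 12.2 g
mol H2O = 11.6 / 18.02 = 0.6437
Molar mass of Al2(SO4)3 = 342.17 g/mol → mol Al2(SO4)3 = 12.2 / 342.17 = 0.03565
n = 0.6437 / 0.03565 = 18.05 ≈ 18 → Al2(SO4)3·18H2O

Al2(SO4)3·18H2O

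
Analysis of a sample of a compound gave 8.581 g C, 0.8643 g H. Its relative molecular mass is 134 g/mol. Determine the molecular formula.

C10H12

C: 8.581 g ÷ 12.01 g/mol = 0.7145 mol
H: 0.8643 g ÷ 1.008 g/mol = 0.8574 mol
Divide by the smallest (0.7145 mol C): C 1.000, H 1.200
Scaling by 5: C 5.00, H 6.00 → C5H6
Empirical-formula mass = 66.10 g/mol
n = 134 / 66.10 = 2.03 ≈ 2
Molecular formula = (C5H6)×2 = C10H12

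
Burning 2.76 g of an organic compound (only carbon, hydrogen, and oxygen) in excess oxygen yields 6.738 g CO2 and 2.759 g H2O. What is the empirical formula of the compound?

mol C = 6.738 / 44.01 = 0.1531; mass C = 0.1531 × 12.01 = 1.839 g
mol H = 2 × (2.759 / 18.02) = 0.3062; mass H = 0.3062 × 1.008 = 0.3087 g
mass O = 2.76 − (2.147) = 0.6126 g → mol O = 0.03829
Divide by the smallest (0.03829 mol O): C 3.999, H 7.998, O 1.000
Ratio ≈ 4:8:1, so the empirical formula is C4H8O

C4H8O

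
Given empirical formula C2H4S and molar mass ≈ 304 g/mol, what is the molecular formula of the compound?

Empirical-formula mass = 60.12 g/mol
n = 304 / 60.12 = 5.06 ≈ 5
Molecular formula = (C2H4S)5 = C10H20S5

C10H20S5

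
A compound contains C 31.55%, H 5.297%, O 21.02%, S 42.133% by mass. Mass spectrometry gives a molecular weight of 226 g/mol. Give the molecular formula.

C6H12O3S3

Assume 100 g: 31.55 g C, 5.297 g H, 21.02 g O, 42.133 g S.
n(C) = 31.55/12.01 = 2.627, n(H) = 5.297/1.008 = 5.255, n(O) = 21.02/16.00 = 1.314, n(S) = 42.133/32.07 = 1.314
Ratios (÷ 1.314): C 2.000, H 4.000, O 1.000, S 1.000
≈ 2:4:1:1 → C2H4OS
Empirical-formula mass = 76.12 g/mol
n = 226 / 76.12 = 2.97 ≈ 3
Molecular formula = (C2H4OS)×3 = C6H12O3S3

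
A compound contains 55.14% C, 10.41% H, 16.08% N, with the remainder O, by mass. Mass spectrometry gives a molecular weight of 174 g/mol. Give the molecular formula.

Assume 100 g: 55.14 g C, 10.41 g H, 16.08 g N, 18.37 g O.
C: 55.14 g ÷ 12.01 g/mol = 4.591 mol
H: 10.41 g ÷ 1.008 g/mol = 10.33 mol
N: 16.08 g ÷ 14.01 g/mol = 1.148 mol
O: 18.37 g ÷ 16.00 g/mol = 1.148 mol
Ratios (÷ 1.148): C 4.000, H 8.998, N 1.000, O 1.000
→ C4H9NO
Empirical-formula mass = 87.12 g/mol
n = 174 / 87.12 = 2.00 ≈ 2
Molecular formula = (C4H9NO)×2 = C8H18N2O2

C8H18N2O2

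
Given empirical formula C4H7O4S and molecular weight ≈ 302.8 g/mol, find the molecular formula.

C8H14O8S2

Empirical-formula mass = 151.17 g/mol
n = 302.8 / 151.17 = 2.00 ≈ 2
Molecular formula = (C4H7O4S)2 = C8H14O8S2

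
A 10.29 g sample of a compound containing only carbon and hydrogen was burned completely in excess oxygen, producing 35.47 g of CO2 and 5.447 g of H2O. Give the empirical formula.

mol C = 35.47 / 44.01 = 0.8060; mass C = 0.8060 × 12.01 = 9.679 g
mol H = 2 × (5.447 / 18.02) = 0.6046; mass H = 0.6046 × 1.008 = 0.6094 g
Divide by the smallest (0.6046 mol H): C 1.333, H 1.000
Scaling by 3: C 4.00, H 3.00 → C4H3

C4H3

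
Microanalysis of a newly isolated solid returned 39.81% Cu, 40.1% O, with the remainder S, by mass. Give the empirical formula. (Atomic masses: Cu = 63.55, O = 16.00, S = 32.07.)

Assume 100 g: 39.81 g Cu, 40.1 g O, 20.09 g S.
Moles — Cu: 39.81 / 63.55 = 0.6264 mol; O: 40.1 / 16.00 = 2.506 mol; S: 20.09 / 32.07 = 0.6264 mol
Smallest is Cu at 0.6264 mol; normalising gives Cu 1.000, O 4.001, S 1.000
→ CuO4S

CuO4S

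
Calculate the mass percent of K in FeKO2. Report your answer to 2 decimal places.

Molar mass = 1(55.85) + 1(39.10) + 2(16.00) = 126.950 g/mol
Mass of K per mole = 1 × 39.10 = 39.100 g
% K = 39.100 / 126.950 × 100 = 30.80%

30.80%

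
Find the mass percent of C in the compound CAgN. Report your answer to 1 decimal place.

9.0%

Molar mass = 1(12.01) + 1(107.87) + 1(14.01) = 133.890 g/mol
Mass of C per mole = 1 × 12.01 = 12.010 g
% C = 12.010 / 133.890 × 100 = 9.0%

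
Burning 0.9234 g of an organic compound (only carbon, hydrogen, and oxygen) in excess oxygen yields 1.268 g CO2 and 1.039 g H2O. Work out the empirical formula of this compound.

CH4O

mol C = 1.268 / 44.01 = 0.02881; mass C = 0.02881 × 12.01 = 0.3460 g
mol H = 2 × (1.039 / 18.02) = 0.1153; mass H = 0.1153 × 1.008 = 0.1162 g
mass O = 0.9234 − (0.4623) = 0.4611 g → mol O = 0.02882
Divide by the smallest (0.02881 mol C): C 1.000, H 4.002, O 1.000
→ CH4O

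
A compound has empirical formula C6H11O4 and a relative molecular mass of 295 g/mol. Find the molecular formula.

Empirical-formula mass = 147.15 g/mol
n = 295 / 147.15 = 2.00 ≈ 2
Molecular formula = (C6H11O4)2 = C12H22O8

C12H22O8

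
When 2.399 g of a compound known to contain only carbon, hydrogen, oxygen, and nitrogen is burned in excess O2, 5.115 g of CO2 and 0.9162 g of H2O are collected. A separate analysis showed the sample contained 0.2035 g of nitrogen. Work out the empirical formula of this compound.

mol C = 5.115 / 44.01 = 0.1162; mass C = 0.1162 × 12.01 = 1.396 g
mol H = 2 × (0.9162 / 18.02) = 0.1017; mass H = 0.1017 × 1.008 = 0.1025 g
mol N = 0.2035 / 14.01 = 0.01453
mass O = 2.399 − (1.702) = 0.6972 g → mol O = 0.04357
Smallest is N at 0.01453 mol; normalising gives C 8.001, H 7.001, N 1.000, O 3.000
Ratio ≈ 8:7:1:3, so the empirical formula is C8H7NO3

C8H7NO3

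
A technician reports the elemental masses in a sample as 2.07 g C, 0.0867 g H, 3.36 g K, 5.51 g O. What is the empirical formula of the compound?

n(C) = 2.07/12.01 = 0.1724, n(H) = 0.0867/1.008 = 0.08601, n(K) = 3.36/39.10 = 0.08593, n(O) = 5.51/16.00 = 0.3444
Ratios (÷ 0.08593): C 2.006, H 1.001, K 1.000, O 4.007
≈ 2:1:1:4 → C2HKO4

C2HKO4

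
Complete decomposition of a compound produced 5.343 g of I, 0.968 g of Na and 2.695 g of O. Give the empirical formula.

Moles — I: 5.343 / 126.90 = 0.0421 mol; Na: 0.968 / 22.99 = 0.04211 mol; O: 2.695 / 16.00 = 0.1684 mol
Ratios (÷ 0.0421): I 1.000, Na 1.000, O 4.001
Ratio ≈ 1:1:4, so the empirical formula is INaO4

INaO4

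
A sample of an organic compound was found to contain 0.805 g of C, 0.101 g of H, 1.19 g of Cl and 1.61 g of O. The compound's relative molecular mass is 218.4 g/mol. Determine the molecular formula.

C: 0.805 g ÷ 12.01 g/mol = 0.06703 mol
H: 0.101 g ÷ 1.008 g/mol = 0.1002 mol
Cl: 1.19 g ÷ 35.45 g/mol = 0.03357 mol
O: 1.61 g ÷ 16.00 g/mol = 0.1006 mol
Ratios (÷ 0.03357): C 1.997, H 2.985, Cl 1.000, O 2.998
→ C2H3ClO3
Empirical-formula mass = 110.49 g/mol
n = 218.4 / 110.49 = 1.98 ≈ 2
Molecular formula = (C2H3ClO3)×2 = C4H6Cl2O6

C4H6Cl2O6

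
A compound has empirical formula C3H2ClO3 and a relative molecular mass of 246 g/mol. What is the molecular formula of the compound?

C6H4Cl2O6

Empirical-formula mass = 121.50 g/mol
n = 246 / 121.50 = 2.02 ≈ 2
Molecular formula = (C3H2ClO3)2 = C6H4Cl2O6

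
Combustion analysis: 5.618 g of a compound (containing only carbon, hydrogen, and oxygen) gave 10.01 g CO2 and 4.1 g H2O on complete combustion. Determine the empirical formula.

mol C = 10.01 / 44.01 = 0.2274; mass C = 0.2274 × 12.01 = 2.732 g
mol H = 2 × (4.1 / 18.02) = 0.4550; mass H = 0.4550 × 1.008 = 0.4587 g
mass O = 5.618 − (3.190) = 2.428 g → mol O = 0.1517
Ratios (÷ 0.1517): C 1.499, H 2.999, O 1.000
×2: C 3.00, H 6.00, O 2.00 → C3H6O2

C3H6O2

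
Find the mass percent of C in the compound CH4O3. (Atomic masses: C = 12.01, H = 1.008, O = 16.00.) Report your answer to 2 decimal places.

18.75%

Molar mass = 1(12.01) + 4(1.008) + 3(16.00) = 64.042 g/mol
Mass of C per mole = 1 × 12.01 = 12.010 g
% C = 12.010 / 64.042 × 100 = 18.75%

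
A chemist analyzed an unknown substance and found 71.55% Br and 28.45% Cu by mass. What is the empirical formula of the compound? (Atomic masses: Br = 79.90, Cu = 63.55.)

Assume 100 g: 71.55 g Br, 28.45 g Cu.
Br: 71.55 g ÷ 79.90 g/mol = 0.8955 mol
Cu: 28.45 g ÷ 63.55 g/mol = 0.4477 mol
Smallest is Cu at 0.4477 mol; normalising gives Br 2.000, Cu 1.000
≈ 2:1 → Br2Cu

Br2Cu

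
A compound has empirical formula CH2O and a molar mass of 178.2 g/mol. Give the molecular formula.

Empirical-formula mass = 30.03 g/mol
n = 178.2 / 30.03 = 5.93 ≈ 6
Molecular formula = (CH2O)6 = C6H12O6

C6H12O6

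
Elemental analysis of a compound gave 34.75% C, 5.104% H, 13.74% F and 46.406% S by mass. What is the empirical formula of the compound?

C4H7FS2

Assume 100 g: 34.75 g C, 5.104 g H, 13.74 g F, 46.406 g S.
n(C) = 34.75/12.01 = 2.893, n(H) = 5.104/1.008 = 5.063, n(F) = 13.74/19.00 = 0.7232, n(S) = 46.406/32.07 = 1.447
Ratios (÷ 0.7232): C 4.001, H 7.002, F 1.000, S 2.001
→ C4H7FS2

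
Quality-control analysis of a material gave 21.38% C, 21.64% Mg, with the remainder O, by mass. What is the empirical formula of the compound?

C2MgO4

Assume 100 g: 21.38 g C, 21.64 g Mg, 56.98 g O.
n(C) = 21.38/12.01 = 1.78, n(Mg) = 21.64/24.31 = 0.8902, n(O) = 56.98/16.00 = 3.561
Divide by the smallest (0.8902 mol Mg): C 2.000, Mg 1.000, O 4.001
≈ 2:1:4 → C2MgO4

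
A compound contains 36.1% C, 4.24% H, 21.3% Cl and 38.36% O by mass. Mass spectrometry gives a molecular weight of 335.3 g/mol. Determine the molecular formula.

Assume 100 g: 36.1 g C, 4.24 g H, 21.3 g Cl, 38.36 g O.
Moles — C: 36.1 / 12.01 = 3.006 mol; H: 4.24 / 1.008 = 4.206 mol; Cl: 21.3 / 35.45 = 0.6008 mol; O: 38.36 / 16.00 = 2.397 mol
Divide by the smallest (0.6008 mol Cl): C 5.003, H 7.001, Cl 1.000, O 3.990
Ratio ≈ 5:7:1:4, so the empirical formula is C5H7ClO4
Empirical-formula mass = 166.56 g/mol
n = 335.3 / 166.56 = 2.01 ≈ 2
Molecular formula = (C5H7ClO4)×2 = C10H14Cl2O8

C10H14Cl2O8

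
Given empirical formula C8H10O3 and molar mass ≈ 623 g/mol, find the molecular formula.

C32H40O12

Empirical-formula mass = 154.16 g/mol
n = 623 / 154.16 = 4.04 ≈ 4
Molecular formula = (C8H10O3)4 = C32H40O12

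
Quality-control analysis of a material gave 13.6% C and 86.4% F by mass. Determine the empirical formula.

CF4

Assume 100 g: 13.6 g C, 86.4 g F.
C: 13.6 g ÷ 12.01 g/mol = 1.132 mol
F: 86.4 g ÷ 19.00 g/mol = 4.547 mol
Smallest is C at 1.132 mol; normalising gives C 1.000, F 4.016
Ratio ≈ 1:4, so the empirical formula is CF4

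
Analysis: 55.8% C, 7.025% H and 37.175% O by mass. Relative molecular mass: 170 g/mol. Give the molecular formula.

Assume 100 g: 55.8 g C, 7.025 g H, 37.175 g O.
n(C) = 55.8/12.01 = 4.646, n(H) = 7.025/1.008 = 6.969, n(O) = 37.175/16.00 = 2.323
Divide by the smallest (2.323 mol O): C 2.000, H 3.000, O 1.000
Ratio ≈ 2:3:1, so the empirical formula is C2H3O
Empirical-formula mass = 43.04 g/mol
n = 170 / 43.04 = 3.95 ≈ 4
Molecular formula = (C2H3O)×4 = C8H12O4

C8H12O4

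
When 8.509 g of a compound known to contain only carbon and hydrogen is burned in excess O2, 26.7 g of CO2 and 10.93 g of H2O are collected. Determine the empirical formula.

CH2

mol C = 26.7 / 44.01 = 0.6067; mass C = 0.6067 × 12.01 = 7.286 g
mol H = 2 × (10.93 / 18.02) = 1.213; mass H = 1.213 × 1.008 = 1.223 g
Divide by the smallest (0.6067 mol C): C 1.000, H 2.000
→ CH2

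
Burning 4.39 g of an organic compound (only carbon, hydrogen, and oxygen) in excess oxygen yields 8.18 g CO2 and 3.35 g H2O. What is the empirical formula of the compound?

C5H10O3

mol C = 8.18 / 44.01 = 0.1859; mass C = 0.1859 × 12.01 = 2.232 g
mol H = 2 × (3.35 / 18.02) = 0.3718; mass H = 0.3718 × 1.008 = 0.3748 g
mass O = 4.39 − (2.607) = 1.783 g → mol O = 0.1114
Smallest is O at 0.1114 mol; normalising gives C 1.668, H 3.337, O 1.000
Multiply by 3: C 5.00, H 10.01, O 3.00 → C5H10O3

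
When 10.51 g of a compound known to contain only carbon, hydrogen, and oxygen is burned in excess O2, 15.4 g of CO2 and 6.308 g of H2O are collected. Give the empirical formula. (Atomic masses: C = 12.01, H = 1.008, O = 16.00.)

mol C = 15.4 / 44.01 = 0.3499; mass C = 0.3499 × 12.01 = 4.203 g
mol H = 2 × (6.308 / 18.02) = 0.7001; mass H = 0.7001 × 1.008 = 0.7057 g
mass O = 10.51 − (4.908) = 5.602 g → mol O = 0.3501
Divide by the smallest (0.3499 mol C): C 1.000, H 2.001, O 1.001
→ CH2O

CH2O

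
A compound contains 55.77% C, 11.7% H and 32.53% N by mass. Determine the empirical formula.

C2H5N

Assume 100 g: 55.77 g C, 11.7 g H, 32.53 g N.
C: 55.77 g ÷ 12.01 g/mol = 4.644 mol
H: 11.7 g ÷ 1.008 g/mol = 11.61 mol
N: 32.53 g ÷ 14.01 g/mol = 2.322 mol
Ratios (÷ 2.322): C 2.000, H 4.999, N 1.000
≈ 2:5:1 → C2H5N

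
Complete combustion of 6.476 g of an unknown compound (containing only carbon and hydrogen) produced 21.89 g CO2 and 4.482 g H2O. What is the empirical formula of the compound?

CH

mol C = 21.89 / 44.01 = 0.4974; mass C = 0.4974 × 12.01 = 5.974 g
mol H = 2 × (4.482 / 18.02) = 0.4974; mass H = 0.4974 × 1.008 = 0.5014 g
Smallest is C at 0.4974 mol; normalising gives C 1.000, H 1.000
Ratio ≈ 1:1, so the empirical formula is CH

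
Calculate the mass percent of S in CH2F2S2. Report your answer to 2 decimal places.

Molar mass = 1(12.01) + 2(1.008) + 2(19.00) + 2(32.07) = 116.166 g/mol
Mass of S per mole = 2 × 32.07 = 64.140 g
% S = 64.140 / 116.166 × 100 = 55.21%

55.21%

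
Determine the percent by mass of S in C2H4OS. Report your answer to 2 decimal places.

42.13%

Molar mass = 2(12.01) + 4(1.008) + 1(16.00) + 1(32.07) = 76.122 g/mol
Mass of S per mole = 1 × 32.07 = 32.070 g
% S = 32.070 / 76.122 × 100 = 42.13%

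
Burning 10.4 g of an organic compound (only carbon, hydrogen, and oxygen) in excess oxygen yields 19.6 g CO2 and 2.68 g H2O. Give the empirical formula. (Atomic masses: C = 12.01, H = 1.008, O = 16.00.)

mol C = 19.6 / 44.01 = 0.4454; mass C = 0.4454 × 12.01 = 5.349 g
mol H = 2 × (2.68 / 18.02) = 0.2974; mass H = 0.2974 × 1.008 = 0.2998 g
mass O = 10.4 − (5.649) = 4.751 g → mol O = 0.2970
Smallest is O at 0.297 mol; normalising gives C 1.500, H 1.002, O 1.000
Multiply by 2: C 3.00, H 2.00, O 2.00 → C3H2O2

C3H2O2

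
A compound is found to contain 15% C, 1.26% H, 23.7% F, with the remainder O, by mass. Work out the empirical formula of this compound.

CHFO3

Assume 100 g: 15 g C, 1.26 g H, 23.7 g F, 60.04 g O.
Moles — C: 15 / 12.01 = 1.249 mol; H: 1.26 / 1.008 = 1.25 mol; F: 23.7 / 19.00 = 1.247 mol; O: 60.04 / 16.00 = 3.752 mol
Smallest is F at 1.247 mol; normalising gives C 1.001, H 1.002, F 1.000, O 3.008
≈ 1:1:1:3 → CHFO3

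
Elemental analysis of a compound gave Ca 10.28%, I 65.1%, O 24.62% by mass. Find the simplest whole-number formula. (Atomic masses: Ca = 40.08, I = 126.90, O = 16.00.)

Assume 100 g: 10.28 g Ca, 65.1 g I, 24.62 g O.
Moles — Ca: 10.28 / 40.08 = 0.2565 mol; I: 65.1 / 126.90 = 0.513 mol; O: 24.62 / 16.00 = 1.539 mol
Smallest is Ca at 0.2565 mol; normalising gives Ca 1.000, I 2.000, O 5.999
Ratio ≈ 1:2:6, so the empirical formula is CaI2O6

CaI2O6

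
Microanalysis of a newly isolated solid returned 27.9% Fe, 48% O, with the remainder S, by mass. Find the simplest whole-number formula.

Fe2O12S3

Assume 100 g: 27.9 g Fe, 48 g O, 24.1 g S.
Fe: 27.9 g ÷ 55.85 g/mol = 0.4996 mol
O: 48 g ÷ 16.00 g/mol = 3 mol
S: 24.1 g ÷ 32.07 g/mol = 0.7515 mol
Divide by the smallest (0.4996 mol Fe): Fe 1.000, O 6.005, S 1.504
×2: Fe 2.00, O 12.01, S 3.01 → Fe2O12S3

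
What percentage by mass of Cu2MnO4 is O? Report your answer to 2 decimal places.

26.01%

Molar mass = 2(63.55) + 1(54.94) + 4(16.00) = 246.040 g/mol
Mass of O per mole = 4 × 16.00 = 64.000 g
% O = 64.000 / 246.040 × 100 = 26.01%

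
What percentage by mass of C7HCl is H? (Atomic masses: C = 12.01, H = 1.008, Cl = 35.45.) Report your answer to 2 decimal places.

Molar mass = 7(12.01) + 1(1.008) + 1(35.45) = 120.528 g/mol
Mass of H per mole = 1 × 1.008 = 1.008 g
% H = 1.008 / 120.528 × 100 = 0.84%

0.84%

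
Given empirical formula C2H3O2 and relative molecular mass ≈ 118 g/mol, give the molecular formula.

Empirical-formula mass = 59.04 g/mol
n = 118 / 59.04 = 2.00 ≈ 2
Molecular formula = (C2H3O2)2 = C4H6O4

C4H6O4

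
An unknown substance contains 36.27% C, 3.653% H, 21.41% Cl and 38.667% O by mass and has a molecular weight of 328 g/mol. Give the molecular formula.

C10H12Cl2O8

Assume 100 g: 36.27 g C, 3.653 g H, 21.41 g Cl, 38.667 g O.
C: 36.27 g ÷ 12.01 g/mol = 3.02 mol
H: 3.653 g ÷ 1.008 g/mol = 3.624 mol
Cl: 21.41 g ÷ 35.45 g/mol = 0.6039 mol
O: 38.667 g ÷ 16.00 g/mol = 2.417 mol
Smallest is Cl at 0.6039 mol; normalising gives C 5.000, H 6.001, Cl 1.000, O 4.001
→ C5H6ClO4
Empirical-formula mass = 165.55 g/mol
n = 328 / 165.55 = 1.98 ≈ 2
Molecular formula = (C5H6ClO4)×2 = C10H12Cl2O8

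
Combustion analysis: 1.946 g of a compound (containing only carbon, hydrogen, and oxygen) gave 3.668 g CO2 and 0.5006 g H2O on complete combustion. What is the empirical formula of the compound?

C3H2O2

mol C = 3.668 / 44.01 = 0.08334; mass C = 0.08334 × 12.01 = 1.001 g
mol H = 2 × (0.5006 / 18.02) = 0.05556; mass H = 0.05556 × 1.008 = 0.05600 g
mass O = 1.946 − (1.057) = 0.8890 g → mol O = 0.05556
Ratios (÷ 0.05556): C 1.500, H 1.000, O 1.000
Multiply by 2: C 3.00, H 2.00, O 2.00 → C3H2O2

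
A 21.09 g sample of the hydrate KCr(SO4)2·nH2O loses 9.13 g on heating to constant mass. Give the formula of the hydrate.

Mass of anhydrous KCr(SO4)2 = 21.09 − 9.13 = 11.96 g
mol H2O = 9.13 / 18.02 = 0.5067
Molar mass of KCr(SO4)2 = 283.24 g/mol → mol KCr(SO4)2 = 11.96 / 283.24 = 0.04223
n = 0.5067 / 0.04223 = 12.00 ≈ 12 → KCr(SO4)2·12H2O

KCr(SO4)2·12H2O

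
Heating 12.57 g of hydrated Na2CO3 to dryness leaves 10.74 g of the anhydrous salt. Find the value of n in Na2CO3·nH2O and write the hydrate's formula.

Mass of water lost = 12.57 − 10.74 = 1.83 g → 1.83 / 18.02 = 0.1016 mol H2O
Molar mass of Na2CO3 = 105.99 g/mol → mol Na2CO3 = 10.74 / 105.99 = 0.1013
n = 0.1016 / 0.1013 = 1.00 ≈ 1 → Na2CO3·H2O

Na2CO3·H2O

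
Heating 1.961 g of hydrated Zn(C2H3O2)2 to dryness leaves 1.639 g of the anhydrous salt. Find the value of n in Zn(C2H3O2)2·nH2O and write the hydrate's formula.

Zn(C2H3O2)2·2H2O

Mass of water lost = 1.961 − 1.639 = 0.322 g → 0.322 / 18.02 = 0.01787 mol H2O
Molar mass of Zn(C2H3O2)2 = 183.47 g/mol → mol Zn(C2H3O2)2 = 1.639 / 183.47 = 0.008933
n = 0.01787 / 0.008933 = 2.00 ≈ 2 → Zn(C2H3O2)2·2H2O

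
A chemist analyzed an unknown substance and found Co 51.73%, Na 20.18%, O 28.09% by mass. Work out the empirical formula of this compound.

Assume 100 g: 51.73 g Co, 20.18 g Na, 28.09 g O.
Co: 51.73 g ÷ 58.93 g/mol = 0.8778 mol
Na: 20.18 g ÷ 22.99 g/mol = 0.8778 mol
O: 28.09 g ÷ 16.00 g/mol = 1.756 mol
Ratios (÷ 0.8778): Co 1.000, Na 1.000, O 2.000
≈ 1:1:2 → CoNaO2

CoNaO2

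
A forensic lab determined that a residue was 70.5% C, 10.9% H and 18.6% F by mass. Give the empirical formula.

C6H11F

Assume 100 g: 70.5 g C, 10.9 g H, 18.6 g F.
C: 70.5 g ÷ 12.01 g/mol = 5.87 mol
H: 10.9 g ÷ 1.008 g/mol = 10.81 mol
F: 18.6 g ÷ 19.00 g/mol = 0.9789 mol
Smallest is F at 0.9789 mol; normalising gives C 5.996, H 11.046, F 1.000
≈ 6:11:1 → C6H11F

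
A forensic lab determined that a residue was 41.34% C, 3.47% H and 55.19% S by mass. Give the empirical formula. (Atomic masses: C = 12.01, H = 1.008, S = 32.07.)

C2H2S

Assume 100 g: 41.34 g C, 3.47 g H, 55.19 g S.
Moles — C: 41.34 / 12.01 = 3.442 mol; H: 3.47 / 1.008 = 3.442 mol; S: 55.19 / 32.07 = 1.721 mol
Smallest is S at 1.721 mol; normalising gives C 2.000, H 2.000, S 1.000
≈ 2:2:1 → C2H2S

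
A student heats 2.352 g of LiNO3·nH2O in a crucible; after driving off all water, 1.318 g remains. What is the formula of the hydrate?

Mass of water lost = 2.352 − 1.318 = 1.034 g → 1.034 / 18.02 = 0.05738 mol H2O
Molar mass of LiNO3 = 68.95 g/mol → mol LiNO3 = 1.318 / 68.95 = 0.01912
n = 0.05738 / 0.01912 = 3.00 ≈ 3 → LiNO3·3H2O

LiNO3·3H2O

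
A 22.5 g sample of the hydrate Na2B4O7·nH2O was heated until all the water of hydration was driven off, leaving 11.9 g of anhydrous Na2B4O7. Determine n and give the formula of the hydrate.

Mass of water lost = 22.5 − 11.9 = 10.6 g → 10.6 / 18.02 = 0.5882 mol H2O
Molar mass of Na2B4O7 = 201.22 g/mol → mol Na2B4O7 = 11.9 / 201.22 = 0.05914
n = 0.5882 / 0.05914 = 9.95 ≈ 10 → Na2B4O7·10H2O

Na2B4O7·10H2O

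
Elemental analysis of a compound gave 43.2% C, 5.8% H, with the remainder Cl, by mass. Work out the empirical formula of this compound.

C5H8Cl2

Assume 100 g: 43.2 g C, 5.8 g H, 51 g Cl.
Moles — C: 43.2 / 12.01 = 3.597 mol; H: 5.8 / 1.008 = 5.754 mol; Cl: 51 / 35.45 = 1.439 mol
Divide by the smallest (1.439 mol Cl): C 2.500, H 4.000, Cl 1.000
Scaling by 2: C 5.00, H 8.00, Cl 2.00 → C5H8Cl2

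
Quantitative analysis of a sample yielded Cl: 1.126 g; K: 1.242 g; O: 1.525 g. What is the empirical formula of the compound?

Cl: 1.126 g ÷ 35.45 g/mol = 0.03176 mol
K: 1.242 g ÷ 39.10 g/mol = 0.03176 mol
O: 1.525 g ÷ 16.00 g/mol = 0.09531 mol
Divide by the smallest (0.03176 mol Cl): Cl 1.000, K 1.000, O 3.001
Ratio ≈ 1:1:3, so the empirical formula is ClKO3

ClKO3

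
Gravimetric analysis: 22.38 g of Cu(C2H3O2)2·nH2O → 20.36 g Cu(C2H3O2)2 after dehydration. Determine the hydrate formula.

Cu(C2H3O2)2·H2O

Mass of water lost = 22.38 − 20.36 = 2.02 g → 2.02 / 18.02 = 0.1121 mol H2O
Molar mass of Cu(C2H3O2)2 = 181.64 g/mol → mol Cu(C2H3O2)2 = 20.36 / 181.64 = 0.1121
n = 0.1121 / 0.1121 = 1.00 ≈ 1 → Cu(C2H3O2)2·H2O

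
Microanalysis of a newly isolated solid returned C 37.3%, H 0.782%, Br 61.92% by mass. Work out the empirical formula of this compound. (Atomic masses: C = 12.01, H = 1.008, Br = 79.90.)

C4HBr

Assume 100 g: 37.3 g C, 0.782 g H, 61.92 g Br.
Moles — C: 37.3 / 12.01 = 3.106 mol; H: 0.782 / 1.008 = 0.7758 mol; Br: 61.92 / 79.90 = 0.775 mol
Ratios (÷ 0.775): C 4.008, H 1.001, Br 1.000
≈ 4:1:1 → C4HBr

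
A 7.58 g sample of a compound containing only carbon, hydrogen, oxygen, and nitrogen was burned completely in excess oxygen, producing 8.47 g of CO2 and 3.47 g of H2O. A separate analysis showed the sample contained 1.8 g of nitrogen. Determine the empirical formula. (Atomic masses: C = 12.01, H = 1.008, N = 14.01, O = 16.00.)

mol C = 8.47 / 44.01 = 0.1925; mass C = 0.1925 × 12.01 = 2.311 g
mol H = 2 × (3.47 / 18.02) = 0.3851; mass H = 0.3851 × 1.008 = 0.3882 g
mol N = 1.8 / 14.01 = 0.1285
mass O = 7.58 − (4.500) = 3.080 g → mol O = 0.1925
Ratios (÷ 0.1285): C 1.498, H 2.998, N 1.000, O 1.498
Multiply by 2: C 3.00, H 6.00, N 2.00, O 3.00 → C3H6N2O3

C3H6N2O3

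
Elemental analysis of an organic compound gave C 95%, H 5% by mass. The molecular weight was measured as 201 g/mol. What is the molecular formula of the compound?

Assume 100 g: 95 g C, 5 g H.
C: 95 g ÷ 12.01 g/mol = 7.91 mol
H: 5 g ÷ 1.008 g/mol = 4.96 mol
Ratios (÷ 4.96): C 1.595, H 1.000
Multiply by 5: C 7.97, H 5.00 → C8H5
Empirical-formula mass = 101.12 g/mol
n = 201 / 101.12 = 1.99 ≈ 2
Molecular formula = (C8H5)×2 = C16H10

C16H10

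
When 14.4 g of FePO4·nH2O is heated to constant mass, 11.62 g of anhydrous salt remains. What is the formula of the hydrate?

FePO4·2H2O

Mass of water lost = 14.4 − 11.62 = 2.78 g → 2.78 / 18.02 = 0.1543 mol H2O
Molar mass of FePO4 = 150.82 g/mol → mol FePO4 = 11.62 / 150.82 = 0.07705
n = 0.1543 / 0.07705 = 2.00 ≈ 2 → FePO4·2H2O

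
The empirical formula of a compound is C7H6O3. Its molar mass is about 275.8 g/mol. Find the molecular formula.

C14H12O6

Empirical-formula mass = 138.12 g/mol
n = 275.8 / 138.12 = 2.00 ≈ 2
Molecular formula = (C7H6O3)2 = C14H12O6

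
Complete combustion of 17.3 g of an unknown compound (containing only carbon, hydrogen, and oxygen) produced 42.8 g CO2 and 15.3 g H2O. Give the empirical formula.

mol C = 42.8 / 44.01 = 0.9725; mass C = 0.9725 × 12.01 = 11.68 g
mol H = 2 × (15.3 / 18.02) = 1.698; mass H = 1.698 × 1.008 = 1.712 g
mass O = 17.3 − (13.39) = 3.909 g → mol O = 0.2443
Smallest is O at 0.2443 mol; normalising gives C 3.981, H 6.951, O 1.000
≈ 4:7:1 → C4H7O

C4H7O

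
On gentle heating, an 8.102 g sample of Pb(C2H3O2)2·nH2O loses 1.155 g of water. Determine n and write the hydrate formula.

Mass of anhydrous Pb(C2H3O2)2 = 8.102 − 1.155 = 6.947 g
mol H2O = 1.155 / 18.02 = 0.0641
Molar mass of Pb(C2H3O2)2 = 325.29 g/mol → mol Pb(C2H3O2)2 = 6.947 / 325.29 = 0.02136
n = 0.0641 / 0.02136 = 3.00 ≈ 3 → Pb(C2H3O2)2·3H2O

Pb(C2H3O2)2·3H2O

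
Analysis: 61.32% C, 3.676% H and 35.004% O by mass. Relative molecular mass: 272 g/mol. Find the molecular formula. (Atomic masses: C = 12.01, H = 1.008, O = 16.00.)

C14H10O6

Assume 100 g: 61.32 g C, 3.676 g H, 35.004 g O.
n(C) = 61.32/12.01 = 5.106, n(H) = 3.676/1.008 = 3.647, n(O) = 35.004/16.00 = 2.188
Smallest is O at 2.188 mol; normalising gives C 2.334, H 1.667, O 1.000
Multiply by 3: C 7.00, H 5.00, O 3.00 → C7H5O3
Empirical-formula mass = 137.11 g/mol
n = 272 / 137.11 = 1.98 ≈ 2
Molecular formula = (C7H5O3)×2 = C14H10O6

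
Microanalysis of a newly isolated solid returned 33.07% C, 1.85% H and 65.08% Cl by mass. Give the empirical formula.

Assume 100 g: 33.07 g C, 1.85 g H, 65.08 g Cl.
n(C) = 33.07/12.01 = 2.754, n(H) = 1.85/1.008 = 1.835, n(Cl) = 65.08/35.45 = 1.836
Smallest is H at 1.835 mol; normalising gives C 1.500, H 1.000, Cl 1.000
Scaling by 2: C 3.00, H 2.00, Cl 2.00 → C3H2Cl2

C3H2Cl2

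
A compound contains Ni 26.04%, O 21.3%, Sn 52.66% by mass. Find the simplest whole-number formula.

NiO3Sn

Assume 100 g: 26.04 g Ni, 21.3 g O, 52.66 g Sn.
Moles — Ni: 26.04 / 58.69 = 0.4437 mol; O: 21.3 / 16.00 = 1.331 mol; Sn: 52.66 / 118.71 = 0.4436 mol
Ratios (÷ 0.4436): Ni 1.000, O 3.001, Sn 1.000
Ratio ≈ 1:3:1, so the empirical formula is NiO3Sn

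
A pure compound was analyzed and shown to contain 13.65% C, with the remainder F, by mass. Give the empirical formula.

Assume 100 g: 13.65 g C, 86.35 g F.
C: 13.65 g ÷ 12.01 g/mol = 1.137 mol
F: 86.35 g ÷ 19.00 g/mol = 4.545 mol
Smallest is C at 1.137 mol; normalising gives C 1.000, F 3.999
→ CF4

CF4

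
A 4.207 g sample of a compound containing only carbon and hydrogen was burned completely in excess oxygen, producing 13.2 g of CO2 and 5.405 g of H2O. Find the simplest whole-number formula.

CH2

mol C = 13.2 / 44.01 = 0.2999; mass C = 0.2999 × 12.01 = 3.602 g
mol H = 2 × (5.405 / 18.02) = 0.5999; mass H = 0.5999 × 1.008 = 0.6047 g
Divide by the smallest (0.2999 mol C): C 1.000, H 2.000
→ CH2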